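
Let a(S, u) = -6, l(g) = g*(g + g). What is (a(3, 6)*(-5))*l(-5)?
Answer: 1500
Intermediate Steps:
l(g) = 2*g**2 (l(g) = g*(2*g) = 2*g**2)
(a(3, 6)*(-5))*l(-5) = (-6*(-5))*(2*(-5)**2) = 30*(2*25) = 30*50 = 1500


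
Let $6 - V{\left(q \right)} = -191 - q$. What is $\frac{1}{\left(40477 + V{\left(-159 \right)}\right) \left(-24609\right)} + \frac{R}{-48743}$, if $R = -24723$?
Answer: $\frac{24649662509362}{48598410470805} \approx 0.50721$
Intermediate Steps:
$V{\left(q \right)} = 197 + q$ ($V{\left(q \right)} = 6 - \left(-191 - q\right) = 6 + \left(191 + q\right) = 197 + q$)
$\frac{1}{\left(40477 + V{\left(-159 \right)}\right) \left(-24609\right)} + \frac{R}{-48743} = \frac{1}{\left(40477 + \left(197 - 159\right)\right) \left(-24609\right)} - \frac{24723}{-48743} = \frac{1}{40477 + 38} \left(- \frac{1}{24609}\right) - - \frac{24723}{48743} = \frac{1}{40515} \left(- \frac{1}{24609}\right) + \frac{24723}{48743} = - \frac{1}{997033635} + \frac{24723}{48743} = \frac{24649662509362}{48598410470805}$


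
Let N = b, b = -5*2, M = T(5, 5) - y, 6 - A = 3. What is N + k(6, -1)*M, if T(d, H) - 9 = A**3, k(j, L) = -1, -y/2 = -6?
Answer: -34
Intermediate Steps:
y = 12 (y = -2*(-6) = 12)
A = 3 (A = 6 - 1*3 = 6 - 3 = 3)
T(d, H) = 36 (T(d, H) = 9 + 3**3 = 9 + 27 = 36)
M = 24 (M = 36 - 1*12 = 36 - 12 = 24)
b = -10
N = -10
N + k(6, -1)*M = -10 - 1*24 = -10 - 24 = -34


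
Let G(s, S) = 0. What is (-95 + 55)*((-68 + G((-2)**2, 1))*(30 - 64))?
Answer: -92480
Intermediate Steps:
(-95 + 55)*((-68 + G((-2)**2, 1))*(30 - 64)) = (-95 + 55)*((-68 + 0)*(30 - 64)) = -(-2720)*(-34) = -40*2312 = -92480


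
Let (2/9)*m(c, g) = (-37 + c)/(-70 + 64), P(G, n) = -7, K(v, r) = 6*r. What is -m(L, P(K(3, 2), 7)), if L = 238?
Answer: 603/4 ≈ 150.75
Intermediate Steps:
m(c, g) = 111/4 - 3*c/4 (m(c, g) = 9*((-37 + c)/(-70 + 64))/2 = 9*((-37 + c)/(-6))/2 = 9*((-37 + c)*(-⅙))/2 = 9*(37/6 - c/6)/2 = 111/4 - 3*c/4)
-m(L, P(K(3, 2), 7)) = -(111/4 - ¾*238) = -(111/4 - 357/2) = -1*(-603/4) = 603/4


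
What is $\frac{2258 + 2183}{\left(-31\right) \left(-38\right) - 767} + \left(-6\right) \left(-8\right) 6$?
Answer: $\frac{122809}{411} \approx 298.81$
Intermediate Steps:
$\frac{2258 + 2183}{\left(-31\right) \left(-38\right) - 767} + \left(-6\right) \left(-8\right) 6 = \frac{4441}{1178 - 767} + 48 \cdot 6 = \frac{4441}{411} + 288 = \frac{122809}{411}$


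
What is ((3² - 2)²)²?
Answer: 2401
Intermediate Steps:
((3² - 2)²)² = ((9 - 2)²)² = (7²)² = 49² = 2401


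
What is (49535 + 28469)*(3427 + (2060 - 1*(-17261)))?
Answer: 1774434992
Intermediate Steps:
(49535 + 28469)*(3427 + (2060 - 1*(-17261))) = 78004*(3427 + (2060 + 17261)) = 78004*(3427 + 19321) = 78004*22748 = 1774434992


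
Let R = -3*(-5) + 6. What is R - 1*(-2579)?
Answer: 2600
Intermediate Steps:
R = 21 (R = 15 + 6 = 21)
R - 1*(-2579) = 21 - 1*(-2579) = 21 + 2579 = 2600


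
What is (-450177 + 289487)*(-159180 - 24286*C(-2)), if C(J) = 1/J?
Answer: 23627375530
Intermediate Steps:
C(J) = 1/J
(-450177 + 289487)*(-159180 - 24286*C(-2)) = (-450177 + 289487)*(-159180 - 24286/(-2)) = -160690*(-159180 - 24286*(-½)) = -160690*(-159180 + 12143) = -160690*(-147037) = 23627375530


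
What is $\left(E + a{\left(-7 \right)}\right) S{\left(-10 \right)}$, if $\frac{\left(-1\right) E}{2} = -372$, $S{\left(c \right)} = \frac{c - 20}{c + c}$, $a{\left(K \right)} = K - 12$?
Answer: $\frac{2175}{2} \approx 1087.5$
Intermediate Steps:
$a{\left(K \right)} = -12 + K$ ($a{\left(K \right)} = K - 12 = -12 + K$)
$S{\left(c \right)} = \frac{-20 + c}{2 c}$
$E = 744$ ($E = \left(-2\right) \left(-372\right) = 744$)
$\left(E + a{\left(-7 \right)}\right) S{\left(-10 \right)} = \left(744 - 19\right) \frac{-20 - 10}{2 \left(-10\right)} = \left(744 - 19\right) \frac{1}{2} \left(- \frac{1}{10}\right) \left(-30\right) = 725 \cdot \frac{3}{2} = \frac{2175}{2}$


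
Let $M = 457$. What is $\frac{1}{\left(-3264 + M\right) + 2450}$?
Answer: $- \frac{1}{357} \approx -0.0028011$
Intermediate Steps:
$\frac{1}{\left(-3264 + M\right) + 2450} = \frac{1}{\left(-3264 + 457\right) + 2450} = \frac{1}{-2807 + 2450} = \frac{1}{-357} = - \frac{1}{357}$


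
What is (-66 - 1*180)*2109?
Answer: -518814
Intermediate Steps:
(-66 - 1*180)*2109 = (-66 - 180)*2109 = -246*2109 = -518814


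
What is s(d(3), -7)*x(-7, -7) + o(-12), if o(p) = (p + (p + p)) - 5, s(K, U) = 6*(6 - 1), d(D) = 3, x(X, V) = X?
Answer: -251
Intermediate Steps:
s(K, U) = 30 (s(K, U) = 6*5 = 30)
o(p) = -5 + 3*p (o(p) = (p + 2*p) - 5 = 3*p - 5 = -5 + 3*p)
s(d(3), -7)*x(-7, -7) + o(-12) = 30*(-7) + (-5 + 3*(-12)) = -210 + (-5 - 36) = -210 - 41 = -251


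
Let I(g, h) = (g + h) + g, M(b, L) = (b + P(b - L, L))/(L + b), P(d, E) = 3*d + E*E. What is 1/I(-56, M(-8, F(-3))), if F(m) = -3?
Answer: -11/1218 ≈ -0.0090312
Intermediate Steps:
P(d, E) = E**2 + 3*d (P(d, E) = 3*d + E**2 = E**2 + 3*d)
M(b, L) = (L**2 - 3*L + 4*b)/(L + b) (M(b, L) = (b + (L**2 + 3*(b - L)))/(L + b) = (b + (L**2 + (-3*L + 3*b)))/(L + b) = (b + (L**2 - 3*L + 3*b))/(L + b) = (L**2 - 3*L + 4*b)/(L + b))
I(g, h) = h + 2*g
1/I(-56, M(-8, F(-3))) = 1/(((-3)**2 - 3*(-3) + 4*(-8))/(-3 - 8) + 2*(-56)) = 1/((9 + 9 - 32)/(-11) - 112) = 1/(-1/11*(-14) - 112) = 1/(14/11 - 112) = 1/(-1218/11) = -11/1218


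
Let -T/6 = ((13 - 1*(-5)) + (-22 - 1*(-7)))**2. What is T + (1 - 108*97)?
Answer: -10529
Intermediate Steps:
T = -54 (T = -6*((13 - 1*(-5)) + (-22 - 1*(-7)))**2 = -6*((13 + 5) + (-22 + 7))**2 = -6*(18 - 15)**2 = -6*3**2 = -6*9 = -54)
T + (1 - 108*97) = -54 + (1 - 108*97) = -54 + (1 - 10476) = -54 - 10475 = -10529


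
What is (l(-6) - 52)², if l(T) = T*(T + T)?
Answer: 400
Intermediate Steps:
l(T) = 2*T² (l(T) = T*(2*T) = 2*T²)
(l(-6) - 52)² = (2*(-6)² - 52)² = (2*36 - 52)² = (72 - 52)² = 20² = 400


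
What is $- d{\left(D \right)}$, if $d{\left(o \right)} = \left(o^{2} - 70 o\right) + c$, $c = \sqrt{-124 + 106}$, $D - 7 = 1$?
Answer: $496 - 3 i \sqrt{2} \approx 496.0 - 4.2426 i$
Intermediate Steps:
$D = 8$ ($D = 7 + 1 = 8$)
$c = 3 i \sqrt{2}$ ($c = \sqrt{-18} = 3 i \sqrt{2} \approx 4.2426 i$)
$d{\left(o \right)} = o^{2} - 70 o + 3 i \sqrt{2}$ ($d{\left(o \right)} = \left(o^{2} - 70 o\right) + 3 i \sqrt{2} = o^{2} - 70 o + 3 i \sqrt{2}$)
$- d{\left(D \right)} = - (8^{2} - 560 + 3 i \sqrt{2}) = - (64 - 560 + 3 i \sqrt{2}) = - (-496 + 3 i \sqrt{2}) = 496 - 3 i \sqrt{2}$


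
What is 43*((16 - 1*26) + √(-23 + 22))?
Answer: -430 + 43*I ≈ -430.0 + 43.0*I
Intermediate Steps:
43*((16 - 1*26) + √(-23 + 22)) = 43*((16 - 26) + √(-1)) = 43*(-10 + I) = -430 + 43*I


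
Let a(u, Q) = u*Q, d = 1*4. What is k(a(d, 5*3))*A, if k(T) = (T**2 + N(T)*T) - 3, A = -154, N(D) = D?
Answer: -1108338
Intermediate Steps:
d = 4
a(u, Q) = Q*u
k(T) = -3 + 2*T**2 (k(T) = (T**2 + T*T) - 3 = (T**2 + T**2) - 3 = 2*T**2 - 3 = -3 + 2*T**2)
k(a(d, 5*3))*A = (-3 + 2*((5*3)*4)**2)*(-154) = (-3 + 2*(15*4)**2)*(-154) = (-3 + 2*60**2)*(-154) = (-3 + 2*3600)*(-154) = (-3 + 7200)*(-154) = 7197*(-154) = -1108338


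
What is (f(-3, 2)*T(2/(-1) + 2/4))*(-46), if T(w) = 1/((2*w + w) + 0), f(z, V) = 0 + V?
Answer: 184/9 ≈ 20.444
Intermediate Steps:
f(z, V) = V
T(w) = 1/(3*w) (T(w) = 1/(3*w + 0) = 1/(3*w))
(f(-3, 2)*T(2/(-1) + 2/4))*(-46) = (2*(1/(3*(2/(-1) + 2/4))))*(-46) = (2*(1/(3*(2*(-1) + 2*(1/4)))))*(-46) = (2*(1/(3*(-2 + 1/2))))*(-46) = (2*(1/(3*(-3/2))))*(-46) = (2*((1/3)*(-2/3)))*(-46) = (2*(-2/9))*(-46) = -4/9*(-46) = 184/9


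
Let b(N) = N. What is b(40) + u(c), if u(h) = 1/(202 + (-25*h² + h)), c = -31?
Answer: 954159/23854 ≈ 40.000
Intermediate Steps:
u(h) = 1/(202 + h - 25*h²) (u(h) = 1/(202 + (h - 25*h²)) = 1/(202 + h - 25*h²))
b(40) + u(c) = 40 + 1/(202 - 31 - 25*(-31)²) = 40 + 1/(202 - 31 - 25*961) = 40 + 1/(202 - 31 - 24025) = 40 + 1/(-23854) = 40 - 1/23854 = 954159/23854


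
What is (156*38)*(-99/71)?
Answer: -586872/71 ≈ -8265.8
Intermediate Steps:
(156*38)*(-99/71) = 5928*(-99*1/71) = 5928*(-99/71) = -586872/71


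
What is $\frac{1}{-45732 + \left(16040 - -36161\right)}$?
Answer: $\frac{1}{6469} \approx 0.00015458$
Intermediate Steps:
$\frac{1}{-45732 + \left(16040 - -36161\right)} = \frac{1}{-45732 + \left(16040 + 36161\right)} = \frac{1}{-45732 + 52201} = \frac{1}{6469}$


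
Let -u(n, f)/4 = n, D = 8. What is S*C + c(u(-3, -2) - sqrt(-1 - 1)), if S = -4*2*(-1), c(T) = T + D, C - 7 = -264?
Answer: -2036 - I*sqrt(2) ≈ -2036.0 - 1.4142*I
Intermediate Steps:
u(n, f) = -4*n
C = -257 (C = 7 - 264 = -257)
c(T) = 8 + T (c(T) = T + 8 = 8 + T)
S = 8 (S = -8*(-1) = 8)
S*C + c(u(-3, -2) - sqrt(-1 - 1)) = 8*(-257) + (8 + (-4*(-3) - sqrt(-1 - 1))) = -2056 + (8 + (12 - sqrt(-2))) = -2056 + (8 + (12 - I*sqrt(2))) = -2056 + (20 - I*sqrt(2)) = -2036 - I*sqrt(2)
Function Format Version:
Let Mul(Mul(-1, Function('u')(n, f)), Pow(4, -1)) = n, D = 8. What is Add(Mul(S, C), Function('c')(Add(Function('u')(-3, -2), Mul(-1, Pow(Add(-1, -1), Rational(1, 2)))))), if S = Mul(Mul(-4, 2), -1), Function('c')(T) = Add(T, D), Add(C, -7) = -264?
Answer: Add(-2036, Mul(-1, I, Pow(2, Rational(1, 2)))) ≈ Add(-2036.0, Mul(-1.4142, I))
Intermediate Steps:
Function('u')(n, f) = Mul(-4, n)
C = -257 (C = Add(7, -264) = -257)
Function('c')(T) = Add(8, T) (Function('c')(T) = Add(T, 8) = Add(8, T))
S = 8 (S = Mul(-8, -1) = 8)
Add(Mul(S, C), Function('c')(Add(Function('u')(-3, -2), Mul(-1, Pow(Add(-1, -1), Rational(1, 2)))))) = Add(Mul(8, -257), Add(8, Add(Mul(-4, -3), Mul(-1, Pow(Add(-1, -1), Rational(1, 2)))))) = Add(-2056, Add(8, Add(12, Mul(-1, Pow(-2, Rational(1, 2)))))) = Add(-2056, Add(8, Add(12, Mul(-1, Mul(I, Pow(2, Rational(1, 2))))))) = Add(-2056, Add(8, Add(12, Mul(-1, I, Pow(2, Rational(1, 2)))))) = Add(-2056, Add(20, Mul(-1, I, Pow(2, Rational(1, 2))))) = Add(-2036, Mul(-1, I, Pow(2, Rational(1, 2))))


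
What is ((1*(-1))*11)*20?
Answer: -220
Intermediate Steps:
((1*(-1))*11)*20 = -1*11*20 = -11*20 = -220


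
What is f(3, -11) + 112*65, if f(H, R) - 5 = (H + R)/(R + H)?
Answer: 7286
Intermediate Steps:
f(H, R) = 6 (f(H, R) = 5 + (H + R)/(R + H) = 5 + (H + R)/(H + R) = 5 + 1 = 6)
f(3, -11) + 112*65 = 6 + 112*65 = 6 + 7280 = 7286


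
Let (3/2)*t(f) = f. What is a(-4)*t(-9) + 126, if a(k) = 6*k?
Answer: 270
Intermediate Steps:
t(f) = 2*f/3
a(-4)*t(-9) + 126 = (6*(-4))*((2/3)*(-9)) + 126 = -24*(-6) + 126 = 144 + 126 = 270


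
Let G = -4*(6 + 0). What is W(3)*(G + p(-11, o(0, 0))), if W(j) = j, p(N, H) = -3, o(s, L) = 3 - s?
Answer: -81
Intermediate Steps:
G = -24 (G = -4*6 = -24)
W(3)*(G + p(-11, o(0, 0))) = 3*(-24 - 3) = 3*(-27) = -81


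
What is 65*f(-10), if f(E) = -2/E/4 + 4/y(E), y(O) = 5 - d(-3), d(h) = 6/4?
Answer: 2171/28 ≈ 77.536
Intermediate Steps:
d(h) = 3/2 (d(h) = 6*(1/4) = 3/2)
y(O) = 7/2 (y(O) = 5 - 1*3/2 = 5 - 3/2 = 7/2)
f(E) = 8/7 - 1/(2*E) (f(E) = -2/E/4 + 4/(7/2) = -2/E*(1/4) + 4*(2/7) = -1/(2*E) + 8/7 = 8/7 - 1/(2*E))
65*f(-10) = 65*((1/14)*(-7 + 16*(-10))/(-10)) = 65*((1/14)*(-1/10)*(-7 - 160)) = 65*((1/14)*(-1/10)*(-167)) = 65*(167/140) = 2171/28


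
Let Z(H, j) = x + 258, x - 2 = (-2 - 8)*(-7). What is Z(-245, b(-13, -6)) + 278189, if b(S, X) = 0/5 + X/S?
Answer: 278519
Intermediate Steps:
b(S, X) = X/S (b(S, X) = 0*(⅕) + X/S = 0 + X/S = X/S)
x = 72 (x = 2 + (-2 - 8)*(-7) = 2 - 10*(-7) = 2 + 70 = 72)
Z(H, j) = 330 (Z(H, j) = 72 + 258 = 330)
Z(-245, b(-13, -6)) + 278189 = 330 + 278189 = 278519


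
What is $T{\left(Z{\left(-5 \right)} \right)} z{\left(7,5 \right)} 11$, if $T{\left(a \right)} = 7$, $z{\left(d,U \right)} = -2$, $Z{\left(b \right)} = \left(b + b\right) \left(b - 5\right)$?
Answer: $-154$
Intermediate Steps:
$Z{\left(b \right)} = 2 b \left(-5 + b\right)$
$T{\left(Z{\left(-5 \right)} \right)} z{\left(7,5 \right)} 11 = 7 \left(-2\right) 11 = \left(-14\right) 11 = -154$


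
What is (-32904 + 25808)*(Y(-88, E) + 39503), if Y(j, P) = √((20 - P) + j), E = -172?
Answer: -280313288 - 14192*√26 ≈ -2.8039e+8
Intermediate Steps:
Y(j, P) = √(20 + j - P)
(-32904 + 25808)*(Y(-88, E) + 39503) = (-32904 + 25808)*(√(20 - 88 - 1*(-172)) + 39503) = -7096*(√(20 - 88 + 172) + 39503) = -7096*(√104 + 39503) = -7096*(2*√26 + 39503) = -7096*(39503 + 2*√26) = -280313288 - 14192*√26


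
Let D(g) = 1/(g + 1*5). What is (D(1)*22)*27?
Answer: 99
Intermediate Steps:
D(g) = 1/(5 + g) (D(g) = 1/(g + 5) = 1/(5 + g))
(D(1)*22)*27 = (22/(5 + 1))*27 = (22/6)*27 = ((1/6)*22)*27 = (11/3)*27 = 99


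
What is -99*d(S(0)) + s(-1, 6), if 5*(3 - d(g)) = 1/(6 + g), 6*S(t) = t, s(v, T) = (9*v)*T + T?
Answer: -3417/10 ≈ -341.70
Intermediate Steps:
s(v, T) = T + 9*T*v (s(v, T) = 9*T*v + T = T + 9*T*v)
S(t) = t/6
d(g) = 3 - 1/(5*(6 + g))
-99*d(S(0)) + s(-1, 6) = -99*(89 + 15*((⅙)*0))/(5*(6 + (⅙)*0)) + 6*(1 + 9*(-1)) = -99*(89 + 15*0)/(5*(6 + 0)) + 6*(1 - 9) = -99*(89 + 0)/(5*6) + 6*(-8) = -99*89/(5*6) - 48 = -99*89/30 - 48 = -2937/10 - 48 = -3417/10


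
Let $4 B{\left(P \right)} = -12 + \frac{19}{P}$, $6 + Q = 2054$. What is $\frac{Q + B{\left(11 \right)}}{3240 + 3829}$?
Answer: $\frac{89999}{311036} \approx 0.28935$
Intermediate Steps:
$Q = 2048$ ($Q = -6 + 2054 = 2048$)
$B{\left(P \right)} = -3 + \frac{19}{4 P}$ ($B{\left(P \right)} = \frac{-12 + \frac{19}{P}}{4} = -3 + \frac{19}{4 P}$)
$\frac{Q + B{\left(11 \right)}}{3240 + 3829} = \frac{2048 - \left(3 - \frac{19}{4 \cdot 11}\right)}{3240 + 3829} = \frac{2048 + \left(-3 + \frac{19}{4} \cdot \frac{1}{11}\right)}{7069} = \left(2048 + \left(-3 + \frac{19}{44}\right)\right) \frac{1}{7069} = \left(2048 - \frac{113}{44}\right) \frac{1}{7069} = \frac{89999}{44} \cdot \frac{1}{7069} = \frac{89999}{311036}$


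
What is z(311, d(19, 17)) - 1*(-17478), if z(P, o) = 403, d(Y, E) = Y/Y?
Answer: 17881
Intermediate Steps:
d(Y, E) = 1
z(311, d(19, 17)) - 1*(-17478) = 403 - 1*(-17478) = 403 + 17478 = 17881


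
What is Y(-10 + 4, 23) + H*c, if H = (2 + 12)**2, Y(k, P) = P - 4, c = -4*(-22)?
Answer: 17267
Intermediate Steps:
c = 88
Y(k, P) = -4 + P
H = 196 (H = 14**2 = 196)
Y(-10 + 4, 23) + H*c = (-4 + 23) + 196*88 = 19 + 17248 = 17267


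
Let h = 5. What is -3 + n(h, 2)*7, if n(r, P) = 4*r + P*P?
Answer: 165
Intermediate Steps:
n(r, P) = P**2 + 4*r (n(r, P) = 4*r + P**2 = P**2 + 4*r)
-3 + n(h, 2)*7 = -3 + (2**2 + 4*5)*7 = -3 + (4 + 20)*7 = -3 + 24*7 = -3 + 168 = 165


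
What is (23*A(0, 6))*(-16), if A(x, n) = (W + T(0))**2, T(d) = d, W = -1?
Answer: -368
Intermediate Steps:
A(x, n) = 1 (A(x, n) = (-1 + 0)**2 = (-1)**2 = 1)
(23*A(0, 6))*(-16) = (23*1)*(-16) = 23*(-16) = -368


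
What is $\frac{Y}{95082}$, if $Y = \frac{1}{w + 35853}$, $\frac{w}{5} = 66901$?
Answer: $\frac{1}{35214379356} \approx 2.8397 \cdot 10^{-11}$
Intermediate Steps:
$w = 334505$ ($w = 5 \cdot 66901 = 334505$)
$Y = \frac{1}{370358}$ ($Y = \frac{1}{334505 + 35853} = \frac{1}{370358} \approx 2.7001 \cdot 10^{-6}$)
$\frac{Y}{95082} = \frac{1}{370358 \cdot 95082} = \frac{1}{370358} \cdot \frac{1}{95082} = \frac{1}{35214379356}$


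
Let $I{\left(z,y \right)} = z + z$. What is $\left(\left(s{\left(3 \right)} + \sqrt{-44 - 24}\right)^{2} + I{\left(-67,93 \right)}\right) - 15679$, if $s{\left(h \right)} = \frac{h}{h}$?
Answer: $-15880 + 4 i \sqrt{17} \approx -15880.0 + 16.492 i$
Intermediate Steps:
$I{\left(z,y \right)} = 2 z$
$s{\left(h \right)} = 1$
$\left(\left(s{\left(3 \right)} + \sqrt{-44 - 24}\right)^{2} + I{\left(-67,93 \right)}\right) - 15679 = \left(\left(1 + \sqrt{-44 - 24}\right)^{2} + 2 \left(-67\right)\right) - 15679 = \left(\left(1 + \sqrt{-68}\right)^{2} - 134\right) - 15679 = \left(\left(1 + 2 i \sqrt{17}\right)^{2} - 134\right) - 15679 = \left(-134 + \left(1 + 2 i \sqrt{17}\right)^{2}\right) - 15679 = -15813 + \left(1 + 2 i \sqrt{17}\right)^{2}$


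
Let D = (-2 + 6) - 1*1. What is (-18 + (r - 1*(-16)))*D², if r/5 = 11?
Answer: 477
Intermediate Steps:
r = 55 (r = 5*11 = 55)
D = 3 (D = 4 - 1 = 3)
(-18 + (r - 1*(-16)))*D² = (-18 + (55 - 1*(-16)))*3² = (-18 + (55 + 16))*9 = (-18 + 71)*9 = 53*9 = 477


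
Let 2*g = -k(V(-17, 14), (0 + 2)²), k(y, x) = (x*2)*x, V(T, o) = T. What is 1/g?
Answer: -1/16 ≈ -0.062500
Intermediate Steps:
k(y, x) = 2*x² (k(y, x) = (2*x)*x = 2*x²)
g = -16 (g = (-2*((0 + 2)²)²)/2 = (-2*(2²)²)/2 = (-2*4²)/2 = (-2*16)/2 = (-1*32)/2 = (½)*(-32) = -16)
1/g = 1/(-16) = -1/16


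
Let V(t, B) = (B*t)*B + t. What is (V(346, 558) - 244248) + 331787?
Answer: 107819829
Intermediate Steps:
V(t, B) = t + t*B² (V(t, B) = t*B² + t = t + t*B²)
(V(346, 558) - 244248) + 331787 = (346*(1 + 558²) - 244248) + 331787 = (346*(1 + 311364) - 244248) + 331787 = (346*311365 - 244248) + 331787 = (107732290 - 244248) + 331787 = 107488042 + 331787 = 107819829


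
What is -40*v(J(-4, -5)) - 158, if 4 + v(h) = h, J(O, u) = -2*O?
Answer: -318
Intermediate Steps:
v(h) = -4 + h
-40*v(J(-4, -5)) - 158 = -40*(-4 - 2*(-4)) - 158 = -40*(-4 + 8) - 158 = -40*4 - 158 = -160 - 158 = -318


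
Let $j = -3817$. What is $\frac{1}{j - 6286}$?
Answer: $- \frac{1}{10103} \approx -9.898 \cdot 10^{-5}$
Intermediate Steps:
$\frac{1}{j - 6286} = \frac{1}{-3817 - 6286} = \frac{1}{-10103} = - \frac{1}{10103}$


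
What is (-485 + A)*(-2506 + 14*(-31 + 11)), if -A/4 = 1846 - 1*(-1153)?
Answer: 34772066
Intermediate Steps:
A = -11996 (A = -4*(1846 - 1*(-1153)) = -4*(1846 + 1153) = -4*2999 = -11996)
(-485 + A)*(-2506 + 14*(-31 + 11)) = (-485 - 11996)*(-2506 + 14*(-31 + 11)) = -12481*(-2506 + 14*(-20)) = -12481*(-2506 - 280) = -12481*(-2786) = 34772066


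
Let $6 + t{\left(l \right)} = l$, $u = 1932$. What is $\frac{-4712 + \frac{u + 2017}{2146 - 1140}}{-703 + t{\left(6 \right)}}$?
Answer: $\frac{4736323}{707218} \approx 6.6971$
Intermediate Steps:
$t{\left(l \right)} = -6 + l$
$\frac{-4712 + \frac{u + 2017}{2146 - 1140}}{-703 + t{\left(6 \right)}} = \frac{-4712 + \frac{1932 + 2017}{2146 - 1140}}{-703 + \left(-6 + 6\right)} = \frac{-4712 + \frac{3949}{2146 - 1140}}{-703 + 0} = \frac{-4712 + \frac{3949}{1006}}{-703} = \left(-4712 + 3949 \cdot \frac{1}{1006}\right) \left(- \frac{1}{703}\right) = \left(-4712 + \frac{3949}{1006}\right) \left(- \frac{1}{703}\right) = \left(- \frac{4736323}{1006}\right) \left(- \frac{1}{703}\right) = \frac{4736323}{707218}$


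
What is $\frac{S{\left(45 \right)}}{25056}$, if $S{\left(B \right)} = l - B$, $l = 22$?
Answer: $- \frac{23}{25056} \approx -0.00091794$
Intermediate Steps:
$S{\left(B \right)} = 22 - B$
$\frac{S{\left(45 \right)}}{25056} = \frac{22 - 45}{25056} = \left(22 - 45\right) \frac{1}{25056} = \left(-23\right) \frac{1}{25056} = - \frac{23}{25056}$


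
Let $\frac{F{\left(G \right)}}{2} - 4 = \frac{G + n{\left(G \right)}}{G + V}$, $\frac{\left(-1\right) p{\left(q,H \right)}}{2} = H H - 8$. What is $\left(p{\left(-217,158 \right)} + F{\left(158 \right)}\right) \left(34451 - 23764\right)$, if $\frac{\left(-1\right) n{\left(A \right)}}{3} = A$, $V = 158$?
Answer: $-533345422$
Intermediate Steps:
$n{\left(A \right)} = - 3 A$
$p{\left(q,H \right)} = 16 - 2 H^{2}$ ($p{\left(q,H \right)} = - 2 \left(H H - 8\right) = - 2 \left(H^{2} - 8\right) = - 2 \left(-8 + H^{2}\right) = 16 - 2 H^{2}$)
$F{\left(G \right)} = 8 - \frac{4 G}{158 + G}$ ($F{\left(G \right)} = 8 + 2 \frac{G - 3 G}{G + 158} = 8 + 2 \frac{\left(-2\right) G}{158 + G} = 8 + 2 \left(- \frac{2 G}{158 + G}\right) = 8 - \frac{4 G}{158 + G}$)
$\left(p{\left(-217,158 \right)} + F{\left(158 \right)}\right) \left(34451 - 23764\right) = \left(\left(16 - 2 \cdot 158^{2}\right) + \frac{4 \left(316 + 158\right)}{158 + 158}\right) \left(34451 - 23764\right) = \left(\left(16 - 49928\right) + 4 \cdot \frac{1}{316} \cdot 474\right) 10687 = \left(-49912 + 6\right) 10687 = \left(-49906\right) 10687 = -533345422$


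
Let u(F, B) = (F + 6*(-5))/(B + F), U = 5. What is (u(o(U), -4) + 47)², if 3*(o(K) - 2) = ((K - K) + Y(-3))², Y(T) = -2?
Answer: 7569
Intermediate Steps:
o(K) = 10/3 (o(K) = 2 + ((K - K) - 2)²/3 = 2 + (0 - 2)²/3 = 2 + (⅓)*(-2)² = 2 + (⅓)*4 = 2 + 4/3 = 10/3)
u(F, B) = (-30 + F)/(B + F) (u(F, B) = (F - 30)/(B + F) = (-30 + F)/(B + F))
(u(o(U), -4) + 47)² = ((-30 + 10/3)/(-4 + 10/3) + 47)² = (-80/3/(-⅔) + 47)² = (-3/2*(-80/3) + 47)² = (40 + 47)² = 87² = 7569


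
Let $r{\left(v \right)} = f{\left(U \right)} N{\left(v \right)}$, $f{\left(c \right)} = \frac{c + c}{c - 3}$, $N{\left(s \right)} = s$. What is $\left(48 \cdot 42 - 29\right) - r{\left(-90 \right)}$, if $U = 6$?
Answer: $2347$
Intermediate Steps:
$f{\left(c \right)} = \frac{2 c}{-3 + c}$
$r{\left(v \right)} = 4 v$ ($r{\left(v \right)} = 2 \cdot 6 \frac{1}{-3 + 6} v = 2 \cdot 6 \cdot \frac{1}{3} v = 4 v$)
$\left(48 \cdot 42 - 29\right) - r{\left(-90 \right)} = \left(48 \cdot 42 - 29\right) - 4 \left(-90\right) = \left(2016 - 29\right) - -360 = 1987 + 360 = 2347$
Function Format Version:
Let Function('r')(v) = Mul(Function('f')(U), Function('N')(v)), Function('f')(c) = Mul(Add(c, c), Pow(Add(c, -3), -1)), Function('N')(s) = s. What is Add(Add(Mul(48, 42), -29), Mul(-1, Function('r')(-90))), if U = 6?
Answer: 2347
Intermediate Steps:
Function('f')(c) = Mul(2, c, Pow(Add(-3, c), -1)) (Function('f')(c) = Mul(Mul(2, c), Pow(Add(-3, c), -1)) = Mul(2, c, Pow(Add(-3, c), -1)))
Function('r')(v) = Mul(4, v) (Function('r')(v) = Mul(Mul(2, 6, Pow(Add(-3, 6), -1)), v) = Mul(Mul(2, 6, Pow(3, -1)), v) = Mul(Mul(2, 6, Rational(1, 3)), v) = Mul(4, v))
Add(Add(Mul(48, 42), -29), Mul(-1, Function('r')(-90))) = Add(Add(Mul(48, 42), -29), Mul(-1, Mul(4, -90))) = Add(Add(2016, -29), Mul(-1, -360)) = Add(1987, 360) = 2347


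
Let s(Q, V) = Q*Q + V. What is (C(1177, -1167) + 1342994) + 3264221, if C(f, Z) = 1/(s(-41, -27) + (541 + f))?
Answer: 15535528981/3372 ≈ 4.6072e+6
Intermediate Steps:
s(Q, V) = V + Q**2 (s(Q, V) = Q**2 + V = V + Q**2)
C(f, Z) = 1/(2195 + f) (C(f, Z) = 1/((-27 + (-41)**2) + (541 + f)) = 1/((-27 + 1681) + (541 + f)) = 1/(1654 + (541 + f)) = 1/(2195 + f))
(C(1177, -1167) + 1342994) + 3264221 = (1/(2195 + 1177) + 1342994) + 3264221 = (1/3372 + 1342994) + 3264221 = 4528575769/3372 + 3264221 = 15535528981/3372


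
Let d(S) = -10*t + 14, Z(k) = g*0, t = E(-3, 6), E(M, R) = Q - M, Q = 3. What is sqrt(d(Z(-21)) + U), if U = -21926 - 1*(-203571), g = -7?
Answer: sqrt(181599) ≈ 426.14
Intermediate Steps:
E(M, R) = 3 - M
t = 6 (t = 3 - 1*(-3) = 3 + 3 = 6)
Z(k) = 0 (Z(k) = -7*0 = 0)
d(S) = -46 (d(S) = -10*6 + 14 = -60 + 14 = -46)
U = 181645 (U = -21926 + 203571 = 181645)
sqrt(d(Z(-21)) + U) = sqrt(-46 + 181645) = sqrt(181599)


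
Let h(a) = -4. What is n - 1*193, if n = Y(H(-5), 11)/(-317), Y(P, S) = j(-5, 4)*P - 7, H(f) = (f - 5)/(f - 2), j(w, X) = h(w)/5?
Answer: -428210/2219 ≈ -192.97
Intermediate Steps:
j(w, X) = -4/5
H(f) = (-5 + f)/(-2 + f)
Y(P, S) = -7 - 4*P/5 (Y(P, S) = -4*P/5 - 7 = -7 - 4*P/5)
n = 57/2219 (n = (-7 - 4*(-5 - 5)/(5*(-2 - 5)))/(-317) = (-7 - 4*(-10)/(5*(-7)))*(-1/317) = (-7 - (-4)*(-10)/35)*(-1/317) = (-7 - 4/5*10/7)*(-1/317) = (-7 - 8/7)*(-1/317) = -57/7*(-1/317) = 57/2219 ≈ 0.025687)
n - 1*193 = 57/2219 - 1*193 = 57/2219 - 193 = -428210/2219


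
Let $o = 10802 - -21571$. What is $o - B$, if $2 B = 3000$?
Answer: $30873$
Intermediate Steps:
$o = 32373$ ($o = 10802 + 21571 = 32373$)
$B = 1500$ ($B = \frac{1}{2} \cdot 3000 = 1500$)
$o - B = 32373 - 1500 = 30873$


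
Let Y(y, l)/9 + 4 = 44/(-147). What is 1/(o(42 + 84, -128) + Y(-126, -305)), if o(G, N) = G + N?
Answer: -49/1994 ≈ -0.024574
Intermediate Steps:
Y(y, l) = -1896/49 (Y(y, l) = -36 + 9*(44/(-147)) = -36 + 9*(44*(-1/147)) = -36 + 9*(-44/147) = -36 - 132/49 = -1896/49)
1/(o(42 + 84, -128) + Y(-126, -305)) = 1/(((42 + 84) - 128) - 1896/49) = 1/((126 - 128) - 1896/49) = 1/(-2 - 1896/49) = 1/(-1994/49) = -49/1994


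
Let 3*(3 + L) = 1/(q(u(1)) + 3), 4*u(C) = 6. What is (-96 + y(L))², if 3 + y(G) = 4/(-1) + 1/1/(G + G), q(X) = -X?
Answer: 954529/81 ≈ 11784.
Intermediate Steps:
u(C) = 3/2 (u(C) = (¼)*6 = 3/2)
L = -25/9 (L = -3 + 1/(3*(-1*3/2 + 3)) = -3 + 1/(3*(-3/2 + 3)) = -3 + 1/(3*(3/2)) = -3 + (⅓)*(⅔) = -3 + 2/9 = -25/9 ≈ -2.7778)
y(G) = -7 + 2*G (y(G) = -3 + (4/(-1) + 1/1/(G + G)) = -3 + (4*(-1) + 1/1/(2*G)) = -3 + (-4 + 1/(1/(2*G))) = -3 + (-4 + 1*(2*G)) = -3 + (-4 + 2*G) = -7 + 2*G)
(-96 + y(L))² = (-96 + (-7 + 2*(-25/9)))² = (-96 + (-7 - 50/9))² = (-96 - 113/9)² = (-977/9)² = 954529/81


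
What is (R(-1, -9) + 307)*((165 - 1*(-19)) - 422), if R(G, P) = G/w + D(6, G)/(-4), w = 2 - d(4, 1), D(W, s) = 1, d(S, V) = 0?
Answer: -145775/2 ≈ -72888.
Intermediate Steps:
w = 2 (w = 2 - 1*0 = 2 + 0 = 2)
R(G, P) = -1/4 + G/2 (R(G, P) = G/2 + 1/(-4) = G*(1/2) + 1*(-1/4) = G/2 - 1/4 = -1/4 + G/2)
(R(-1, -9) + 307)*((165 - 1*(-19)) - 422) = ((-1/4 + (1/2)*(-1)) + 307)*((165 - 1*(-19)) - 422) = ((-1/4 - 1/2) + 307)*((165 + 19) - 422) = (-3/4 + 307)*(184 - 422) = (1225/4)*(-238) = -145775/2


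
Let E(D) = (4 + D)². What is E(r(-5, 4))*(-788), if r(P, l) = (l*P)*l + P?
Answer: -5170068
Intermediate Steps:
r(P, l) = P + P*l² (r(P, l) = (P*l)*l + P = P*l² + P = P + P*l²)
E(r(-5, 4))*(-788) = (4 - 5*(1 + 4²))²*(-788) = (4 - 5*(1 + 16))²*(-788) = (4 - 5*17)²*(-788) = (4 - 85)²*(-788) = (-81)²*(-788) = 6561*(-788) = -5170068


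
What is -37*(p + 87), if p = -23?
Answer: -2368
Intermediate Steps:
-37*(p + 87) = -37*(-23 + 87) = -37*64 = -2368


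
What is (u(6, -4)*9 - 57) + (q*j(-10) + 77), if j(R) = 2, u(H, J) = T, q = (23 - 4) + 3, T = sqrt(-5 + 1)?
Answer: 64 + 18*I ≈ 64.0 + 18.0*I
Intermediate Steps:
T = 2*I (T = sqrt(-4) = 2*I ≈ 2.0*I)
q = 22 (q = 19 + 3 = 22)
u(H, J) = 2*I
(u(6, -4)*9 - 57) + (q*j(-10) + 77) = ((2*I)*9 - 57) + (22*2 + 77) = (18*I - 57) + (44 + 77) = (-57 + 18*I) + 121 = 64 + 18*I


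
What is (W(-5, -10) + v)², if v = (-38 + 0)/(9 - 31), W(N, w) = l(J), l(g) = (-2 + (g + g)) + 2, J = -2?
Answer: 625/121 ≈ 5.1653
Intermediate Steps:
l(g) = 2*g (l(g) = (-2 + 2*g) + 2 = 2*g)
W(N, w) = -4 (W(N, w) = 2*(-2) = -4)
v = 19/11 (v = -38/(-22) = -38*(-1/22) = 19/11 ≈ 1.7273)
(W(-5, -10) + v)² = (-4 + 19/11)² = (-25/11)² = 625/121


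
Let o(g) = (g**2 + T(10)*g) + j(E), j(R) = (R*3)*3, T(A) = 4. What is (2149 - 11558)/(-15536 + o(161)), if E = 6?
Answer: -9409/11083 ≈ -0.84896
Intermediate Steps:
j(R) = 9*R (j(R) = (3*R)*3 = 9*R)
o(g) = 54 + g**2 + 4*g (o(g) = (g**2 + 4*g) + 9*6 = (g**2 + 4*g) + 54 = 54 + g**2 + 4*g)
(2149 - 11558)/(-15536 + o(161)) = (2149 - 11558)/(-15536 + (54 + 161**2 + 4*161)) = -9409/(-15536 + (54 + 25921 + 644)) = -9409/(-15536 + 26619) = -9409/11083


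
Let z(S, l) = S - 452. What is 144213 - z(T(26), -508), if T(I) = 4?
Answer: 144661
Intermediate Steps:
z(S, l) = -452 + S
144213 - z(T(26), -508) = 144213 - (-452 + 4) = 144213 - 1*(-448) = 144213 + 448 = 144661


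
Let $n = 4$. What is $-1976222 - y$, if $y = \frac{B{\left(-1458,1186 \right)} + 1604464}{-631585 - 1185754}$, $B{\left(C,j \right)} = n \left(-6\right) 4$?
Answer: $- \frac{3591463708890}{1817339} \approx -1.9762 \cdot 10^{6}$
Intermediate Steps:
$B{\left(C,j \right)} = -96$ ($B{\left(C,j \right)} = 4 \left(-6\right) 4 = \left(-24\right) 4 = -96$)
$y = - \frac{1604368}{1817339}$ ($y = \frac{-96 + 1604464}{-631585 - 1185754} = \frac{1604368}{-1817339} = 1604368 \left(- \frac{1}{1817339}\right) = - \frac{1604368}{1817339} \approx -0.88281$)
$-1976222 - y = -1976222 - - \frac{1604368}{1817339} = -1976222 + \frac{1604368}{1817339} = - \frac{3591463708890}{1817339}$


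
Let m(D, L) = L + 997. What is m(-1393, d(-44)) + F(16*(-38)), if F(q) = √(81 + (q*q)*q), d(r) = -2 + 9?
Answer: 1004 + I*√224755631 ≈ 1004.0 + 14992.0*I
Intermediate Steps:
d(r) = 7
m(D, L) = 997 + L
F(q) = √(81 + q³) (F(q) = √(81 + q²*q) = √(81 + q³))
m(-1393, d(-44)) + F(16*(-38)) = (997 + 7) + √(81 + (16*(-38))³) = 1004 + √(81 + (-608)³) = 1004 + √(81 - 224755712) = 1004 + √(-224755631) = 1004 + I*√224755631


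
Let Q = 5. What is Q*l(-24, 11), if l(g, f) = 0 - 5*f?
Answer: -275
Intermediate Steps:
l(g, f) = -5*f
Q*l(-24, 11) = 5*(-5*11) = 5*(-55) = -275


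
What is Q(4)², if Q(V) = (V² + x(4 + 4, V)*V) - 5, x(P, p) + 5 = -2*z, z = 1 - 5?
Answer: 529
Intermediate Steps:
z = -4
x(P, p) = 3 (x(P, p) = -5 - 2*(-4) = -5 + 8 = 3)
Q(V) = -5 + V² + 3*V (Q(V) = (V² + 3*V) - 5 = -5 + V² + 3*V)
Q(4)² = (-5 + 4² + 3*4)² = (-5 + 16 + 12)² = 23² = 529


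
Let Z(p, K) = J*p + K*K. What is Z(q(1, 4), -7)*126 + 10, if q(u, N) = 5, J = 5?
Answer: 9334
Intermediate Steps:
Z(p, K) = K² + 5*p (Z(p, K) = 5*p + K*K = 5*p + K² = K² + 5*p)
Z(q(1, 4), -7)*126 + 10 = ((-7)² + 5*5)*126 + 10 = (49 + 25)*126 + 10 = 74*126 + 10 = 9324 + 10 = 9334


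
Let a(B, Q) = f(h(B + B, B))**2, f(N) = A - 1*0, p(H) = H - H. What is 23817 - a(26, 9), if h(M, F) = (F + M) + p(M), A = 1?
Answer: 23816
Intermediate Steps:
p(H) = 0
h(M, F) = F + M (h(M, F) = (F + M) + 0 = F + M)
f(N) = 1 (f(N) = 1 - 1*0 = 1 + 0 = 1)
a(B, Q) = 1 (a(B, Q) = 1**2 = 1)
23817 - a(26, 9) = 23817 - 1*1 = 23817 - 1 = 23816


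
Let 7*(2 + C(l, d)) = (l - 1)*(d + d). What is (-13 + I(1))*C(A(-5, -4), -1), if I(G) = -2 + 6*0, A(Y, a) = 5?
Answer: 330/7 ≈ 47.143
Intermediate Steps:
I(G) = -2 (I(G) = -2 + 0 = -2)
C(l, d) = -2 + 2*d*(-1 + l)/7 (C(l, d) = -2 + ((l - 1)*(d + d))/7 = -2 + ((-1 + l)*(2*d))/7 = -2 + (2*d*(-1 + l))/7 = -2 + 2*d*(-1 + l)/7)
(-13 + I(1))*C(A(-5, -4), -1) = (-13 - 2)*(-2 - 2/7*(-1) + (2/7)*(-1)*5) = -15*(-2 + 2/7 - 10/7) = -15*(-22/7) = 330/7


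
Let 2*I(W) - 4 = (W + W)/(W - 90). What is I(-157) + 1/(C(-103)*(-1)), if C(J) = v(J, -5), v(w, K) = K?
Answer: 3502/1235 ≈ 2.8356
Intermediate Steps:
C(J) = -5
I(W) = 2 + W/(-90 + W) (I(W) = 2 + ((W + W)/(W - 90))/2 = 2 + ((2*W)/(-90 + W))/2 = 2 + (2*W/(-90 + W))/2 = 2 + W/(-90 + W))
I(-157) + 1/(C(-103)*(-1)) = 3*(-60 - 157)/(-90 - 157) + 1/(-5*(-1)) = 3*(-217)/(-247) + 1/5 = 3*(-1/247)*(-217) + ⅕ = 651/247 + ⅕ = 3502/1235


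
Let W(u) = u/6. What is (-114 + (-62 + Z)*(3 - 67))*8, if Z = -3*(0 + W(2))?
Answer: 31344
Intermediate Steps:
W(u) = u/6 (W(u) = u*(1/6) = u/6)
Z = -1 (Z = -3*(0 + (1/6)*2) = -3*(0 + 1/3) = -3*1/3 = -1)
(-114 + (-62 + Z)*(3 - 67))*8 = (-114 + (-62 - 1)*(3 - 67))*8 = (-114 - 63*(-64))*8 = (-114 + 4032)*8 = 3918*8 = 31344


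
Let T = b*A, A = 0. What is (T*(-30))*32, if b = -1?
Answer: 0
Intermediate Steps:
T = 0 (T = -1*0 = 0)
(T*(-30))*32 = (0*(-30))*32 = 0*32 = 0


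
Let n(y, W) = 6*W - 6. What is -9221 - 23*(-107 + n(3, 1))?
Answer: -6760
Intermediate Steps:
n(y, W) = -6 + 6*W
-9221 - 23*(-107 + n(3, 1)) = -9221 - 23*(-107 + (-6 + 6*1)) = -9221 - 23*(-107 + (-6 + 6)) = -9221 - 23*(-107 + 0) = -9221 - 23*(-107) = -9221 - 1*(-2461) = -9221 + 2461 = -6760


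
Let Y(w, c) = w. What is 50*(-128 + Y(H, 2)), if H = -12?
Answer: -7000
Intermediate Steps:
50*(-128 + Y(H, 2)) = 50*(-128 - 12) = 50*(-140) = -7000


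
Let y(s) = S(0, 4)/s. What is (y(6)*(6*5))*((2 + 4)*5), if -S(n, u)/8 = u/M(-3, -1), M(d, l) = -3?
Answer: 1600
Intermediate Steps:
S(n, u) = 8*u/3 (S(n, u) = -8*u/(-3) = -8*u*(-1)/3 = -(-8)*u/3 = 8*u/3)
y(s) = 32/(3*s) (y(s) = ((8/3)*4)/s = 32/(3*s))
(y(6)*(6*5))*((2 + 4)*5) = (((32/3)/6)*(6*5))*((2 + 4)*5) = (((32/3)*(1/6))*30)*(6*5) = ((16/9)*30)*30 = (160/3)*30 = 1600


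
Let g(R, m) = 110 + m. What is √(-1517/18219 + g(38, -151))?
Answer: 4*I*√852303039/18219 ≈ 6.4096*I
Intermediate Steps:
√(-1517/18219 + g(38, -151)) = √(-1517/18219 + (110 - 151)) = √(-1517*1/18219 - 41) = √(-1517/18219 - 41) = √(-748496/18219) = 4*I*√852303039/18219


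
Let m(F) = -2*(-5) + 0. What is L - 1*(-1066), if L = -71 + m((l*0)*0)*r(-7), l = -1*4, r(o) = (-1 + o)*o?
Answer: 1555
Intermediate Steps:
r(o) = o*(-1 + o)
l = -4
m(F) = 10 (m(F) = 10 + 0 = 10)
L = 489 (L = -71 + 10*(-7*(-1 - 7)) = -71 + 10*(-7*(-8)) = -71 + 10*56 = -71 + 560 = 489)
L - 1*(-1066) = 489 - 1*(-1066) = 489 + 1066 = 1555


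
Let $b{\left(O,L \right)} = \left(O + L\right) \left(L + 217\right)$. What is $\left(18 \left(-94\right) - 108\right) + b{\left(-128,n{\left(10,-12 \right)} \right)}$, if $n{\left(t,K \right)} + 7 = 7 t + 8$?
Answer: $-18216$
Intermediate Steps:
$n{\left(t,K \right)} = 1 + 7 t$ ($n{\left(t,K \right)} = -7 + \left(7 t + 8\right) = -7 + \left(8 + 7 t\right) = 1 + 7 t$)
$b{\left(O,L \right)} = \left(217 + L\right) \left(L + O\right)$ ($b{\left(O,L \right)} = \left(L + O\right) \left(217 + L\right) = \left(217 + L\right) \left(L + O\right)$)
$\left(18 \left(-94\right) - 108\right) + b{\left(-128,n{\left(10,-12 \right)} \right)} = \left(18 \left(-94\right) - 108\right) + \left(\left(1 + 7 \cdot 10\right)^{2} + 217 \left(1 + 7 \cdot 10\right) + 217 \left(-128\right) + \left(1 + 7 \cdot 10\right) \left(-128\right)\right) = \left(-1692 - 108\right) + \left(\left(1 + 70\right)^{2} + 217 \left(1 + 70\right) - 27776 + \left(1 + 70\right) \left(-128\right)\right) = -1800 + \left(71^{2} + 217 \cdot 71 - 27776 + 71 \left(-128\right)\right) = -1800 + \left(5041 + 15407 - 27776 - 9088\right) = -1800 - 16416 = -18216$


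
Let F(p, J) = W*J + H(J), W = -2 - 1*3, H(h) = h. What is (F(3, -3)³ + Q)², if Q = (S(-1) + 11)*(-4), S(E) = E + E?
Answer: 2862864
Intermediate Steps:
S(E) = 2*E
W = -5 (W = -2 - 3 = -5)
F(p, J) = -4*J (F(p, J) = -5*J + J = -4*J)
Q = -36 (Q = (2*(-1) + 11)*(-4) = (-2 + 11)*(-4) = 9*(-4) = -36)
(F(3, -3)³ + Q)² = ((-4*(-3))³ - 36)² = (12³ - 36)² = (1728 - 36)² = 1692² = 2862864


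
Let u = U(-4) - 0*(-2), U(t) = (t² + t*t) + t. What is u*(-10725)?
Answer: -300300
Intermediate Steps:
U(t) = t + 2*t² (U(t) = (t² + t²) + t = 2*t² + t = t + 2*t²)
u = 28 (u = -4*(1 + 2*(-4)) - 0*(-2) = -4*(1 - 8) - 1*0 = -4*(-7) + 0 = 28 + 0 = 28)
u*(-10725) = 28*(-10725) = -300300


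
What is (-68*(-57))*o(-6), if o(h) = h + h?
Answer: -46512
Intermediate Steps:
o(h) = 2*h
(-68*(-57))*o(-6) = (-68*(-57))*(2*(-6)) = 3876*(-12) = -46512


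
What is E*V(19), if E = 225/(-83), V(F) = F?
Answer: -4275/83 ≈ -51.506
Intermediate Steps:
E = -225/83 (E = 225*(-1/83) = -225/83 ≈ -2.7108)
E*V(19) = -225/83*19 = -4275/83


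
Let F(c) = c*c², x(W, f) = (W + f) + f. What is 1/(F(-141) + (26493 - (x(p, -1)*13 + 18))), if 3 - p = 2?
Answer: -1/2776733 ≈ -3.6014e-7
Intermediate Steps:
p = 1 (p = 3 - 1*2 = 3 - 2 = 1)
x(W, f) = W + 2*f
F(c) = c³
1/(F(-141) + (26493 - (x(p, -1)*13 + 18))) = 1/((-141)³ + (26493 - ((1 + 2*(-1))*13 + 18))) = 1/(-2803221 + (26493 - ((1 - 2)*13 + 18))) = 1/(-2803221 + (26493 - (-1*13 + 18))) = 1/(-2803221 + (26493 - (-13 + 18))) = 1/(-2803221 + (26493 - 1*5)) = 1/(-2803221 + (26493 - 5)) = 1/(-2803221 + 26488) = 1/(-2776733) = -1/2776733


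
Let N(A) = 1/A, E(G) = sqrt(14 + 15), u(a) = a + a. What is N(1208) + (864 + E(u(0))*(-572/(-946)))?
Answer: 1043713/1208 + 26*sqrt(29)/43 ≈ 867.26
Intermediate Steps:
u(a) = 2*a
E(G) = sqrt(29)
N(1208) + (864 + E(u(0))*(-572/(-946))) = 1/1208 + (864 + sqrt(29)*(-572/(-946))) = 1/1208 + (864 + sqrt(29)*(-572*(-1/946))) = 1/1208 + (864 + sqrt(29)*(26/43)) = 1/1208 + (864 + 26*sqrt(29)/43) = 1043713/1208 + 26*sqrt(29)/43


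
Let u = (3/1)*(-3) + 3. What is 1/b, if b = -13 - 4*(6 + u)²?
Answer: -1/13 ≈ -0.076923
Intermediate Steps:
u = -6 (u = (3*1)*(-3) + 3 = 3*(-3) + 3 = -9 + 3 = -6)
b = -13 (b = -13 - 4*(6 - 6)² = -13 - 4*0² = -13 - 4*0 = -13 + 0 = -13)
1/b = 1/(-13) = -1/13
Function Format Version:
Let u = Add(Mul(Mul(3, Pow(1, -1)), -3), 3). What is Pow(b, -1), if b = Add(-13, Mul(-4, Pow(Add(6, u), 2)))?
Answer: Rational(-1, 13) ≈ -0.076923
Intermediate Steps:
u = -6 (u = Add(Mul(Mul(3, 1), -3), 3) = Add(Mul(3, -3), 3) = Add(-9, 3) = -6)
b = -13 (b = Add(-13, Mul(-4, Pow(Add(6, -6), 2))) = Add(-13, Mul(-4, Pow(0, 2))) = Add(-13, Mul(-4, 0)) = Add(-13, 0) = -13)
Pow(b, -1) = Pow(-13, -1) = Rational(-1, 13)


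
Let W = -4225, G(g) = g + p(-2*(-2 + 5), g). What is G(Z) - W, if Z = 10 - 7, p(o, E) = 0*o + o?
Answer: 4222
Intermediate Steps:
p(o, E) = o (p(o, E) = 0 + o = o)
Z = 3
G(g) = -6 + g (G(g) = g - 2*(-2 + 5) = g - 2*3 = g - 6 = -6 + g)
G(Z) - W = (-6 + 3) - 1*(-4225) = -3 + 4225 = 4222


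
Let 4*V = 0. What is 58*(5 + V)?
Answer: 290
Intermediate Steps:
V = 0 (V = (¼)*0 = 0)
58*(5 + V) = 58*(5 + 0) = 58*5 = 290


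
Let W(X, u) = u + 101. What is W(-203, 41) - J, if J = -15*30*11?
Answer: 5092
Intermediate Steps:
W(X, u) = 101 + u
J = -4950 (J = -450*11 = -4950)
W(-203, 41) - J = (101 + 41) - 1*(-4950) = 142 + 4950 = 5092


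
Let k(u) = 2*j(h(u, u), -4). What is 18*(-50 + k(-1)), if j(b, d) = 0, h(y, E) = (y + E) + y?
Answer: -900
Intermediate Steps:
h(y, E) = E + 2*y (h(y, E) = (E + y) + y = E + 2*y)
k(u) = 0 (k(u) = 2*0 = 0)
18*(-50 + k(-1)) = 18*(-50 + 0) = 18*(-50) = -900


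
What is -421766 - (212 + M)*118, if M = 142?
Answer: -463538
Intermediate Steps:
-421766 - (212 + M)*118 = -421766 - (212 + 142)*118 = -421766 - 354*118 = -421766 - 1*41772 = -421766 - 41772 = -463538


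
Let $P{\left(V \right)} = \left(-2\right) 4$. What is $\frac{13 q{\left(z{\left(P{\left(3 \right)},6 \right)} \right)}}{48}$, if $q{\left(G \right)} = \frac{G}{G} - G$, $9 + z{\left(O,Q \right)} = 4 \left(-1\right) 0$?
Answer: $\frac{65}{24} \approx 2.7083$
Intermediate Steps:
$P{\left(V \right)} = -8$
$z{\left(O,Q \right)} = -9$ ($z{\left(O,Q \right)} = -9 + 4 \left(-1\right) 0 = -9 - 0 = -9 + 0 = -9$)
$q{\left(G \right)} = 1 - G$
$\frac{13 q{\left(z{\left(P{\left(3 \right)},6 \right)} \right)}}{48} = \frac{13 \left(1 - -9\right)}{48} = 13 \left(1 + 9\right) \frac{1}{48} = 13 \cdot 10 \cdot \frac{1}{48} = 130 \cdot \frac{1}{48} = \frac{65}{24}$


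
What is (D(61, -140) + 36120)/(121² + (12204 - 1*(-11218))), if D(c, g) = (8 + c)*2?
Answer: 36258/38063 ≈ 0.95258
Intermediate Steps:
D(c, g) = 16 + 2*c
(D(61, -140) + 36120)/(121² + (12204 - 1*(-11218))) = ((16 + 2*61) + 36120)/(121² + (12204 - 1*(-11218))) = ((16 + 122) + 36120)/(14641 + (12204 + 11218)) = (138 + 36120)/(14641 + 23422) = 36258/38063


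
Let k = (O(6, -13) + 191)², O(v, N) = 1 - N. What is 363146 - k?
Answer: 321121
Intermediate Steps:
k = 42025 (k = ((1 - 1*(-13)) + 191)² = ((1 + 13) + 191)² = (14 + 191)² = 205² = 42025)
363146 - k = 363146 - 1*42025 = 363146 - 42025 = 321121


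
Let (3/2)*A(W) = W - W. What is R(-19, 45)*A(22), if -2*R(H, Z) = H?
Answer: 0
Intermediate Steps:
R(H, Z) = -H/2
A(W) = 0 (A(W) = 2*(W - W)/3 = (2/3)*0 = 0)
R(-19, 45)*A(22) = -1/2*(-19)*0 = (19/2)*0 = 0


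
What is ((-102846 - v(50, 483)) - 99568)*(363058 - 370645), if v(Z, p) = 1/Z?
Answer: 76785758487/50 ≈ 1.5357e+9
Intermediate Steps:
((-102846 - v(50, 483)) - 99568)*(363058 - 370645) = ((-102846 - 1/50) - 99568)*(363058 - 370645) = ((-102846 - 1*1/50) - 99568)*(-7587) = ((-102846 - 1/50) - 99568)*(-7587) = (-5142301/50 - 99568)*(-7587) = -10120701/50*(-7587) = 76785758487/50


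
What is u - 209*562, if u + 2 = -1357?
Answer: -118817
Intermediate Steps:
u = -1359 (u = -2 - 1357 = -1359)
u - 209*562 = -1359 - 209*562 = -1359 - 117458 = -118817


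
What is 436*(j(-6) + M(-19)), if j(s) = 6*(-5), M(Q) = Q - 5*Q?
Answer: 20056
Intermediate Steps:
M(Q) = -4*Q (M(Q) = Q - 5*Q = -4*Q)
j(s) = -30
436*(j(-6) + M(-19)) = 436*(-30 - 4*(-19)) = 436*(-30 + 76) = 436*46 = 20056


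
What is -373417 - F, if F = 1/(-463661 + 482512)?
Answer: -7039283868/18851 ≈ -3.7342e+5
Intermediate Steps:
F = 1/18851 ≈ 5.3048e-5
-373417 - F = -373417 - 1*1/18851 = -373417 - 1/18851 = -7039283868/18851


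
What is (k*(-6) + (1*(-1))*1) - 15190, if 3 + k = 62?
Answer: -15545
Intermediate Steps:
k = 59 (k = -3 + 62 = 59)
(k*(-6) + (1*(-1))*1) - 15190 = (59*(-6) + (1*(-1))*1) - 15190 = (-354 - 1*1) - 15190 = (-354 - 1) - 15190 = -355 - 15190 = -15545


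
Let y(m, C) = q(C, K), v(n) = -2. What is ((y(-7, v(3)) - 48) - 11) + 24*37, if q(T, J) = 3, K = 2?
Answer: 832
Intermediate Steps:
y(m, C) = 3
((y(-7, v(3)) - 48) - 11) + 24*37 = ((3 - 48) - 11) + 24*37 = (-45 - 11) + 888 = -56 + 888 = 832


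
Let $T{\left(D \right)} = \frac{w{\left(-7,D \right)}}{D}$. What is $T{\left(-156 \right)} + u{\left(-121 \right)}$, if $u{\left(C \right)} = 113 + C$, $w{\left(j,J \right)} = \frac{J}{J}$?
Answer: $- \frac{1249}{156} \approx -8.0064$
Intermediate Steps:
$w{\left(j,J \right)} = 1$
$T{\left(D \right)} = \frac{1}{D}$ ($T{\left(D \right)} = 1 \frac{1}{D} = \frac{1}{D}$)
$T{\left(-156 \right)} + u{\left(-121 \right)} = \frac{1}{-156} + \left(113 - 121\right) = - \frac{1}{156} - 8 = - \frac{1249}{156}$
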